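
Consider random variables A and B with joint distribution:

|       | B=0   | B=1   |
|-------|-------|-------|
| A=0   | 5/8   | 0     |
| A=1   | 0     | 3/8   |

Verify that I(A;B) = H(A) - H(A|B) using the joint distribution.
Left side, from I(A;B) = H(A) + H(B) - H(A,B):
Marginal P(A) (row sums):
  P(A=0) = 5/8 + 0 = 5/8
  P(A=1) = 0 + 3/8 = 3/8
Marginal P(B) (column sums):
  P(B=0) = 5/8 + 0 = 5/8
  P(B=1) = 0 + 3/8 = 3/8

H(A) = -[(5/8)·log₂(5/8) + (3/8)·log₂(3/8)]
  = 0.4238 + 0.5306
  = 0.9544 bits
H(B) = -[(5/8)·log₂(5/8) + (3/8)·log₂(3/8)]
  = 0.4238 + 0.5306
  = 0.9544 bits
H(A,B) = -[(5/8)·log₂(5/8) + (3/8)·log₂(3/8)]
  = 0.4238 + 0.5306
  = 0.9544 bits

I(A;B) = H(A) + H(B) - H(A,B)
  = 0.9544 + 0.9544 - 0.9544
  = 0.9544 bits

Right side, with H(A|B) computed directly from the conditional probabilities:
H(A|B) = -Σ P(A,B)·log₂ P(A|B), where P(A|B) = P(A,B) / P(B)
  (cells with P(A,B) = 0 contribute 0)
  (A=0,B=0): P(A|B) = (5/8)/(5/8) = 1;  -(5/8)·log₂(1) = 0.0000
  (A=1,B=1): P(A|B) = (3/8)/(3/8) = 1;  -(3/8)·log₂(1) = 0.0000
H(A|B) = 0.0000 + 0.0000
  = 0.0000 bits
H(A) - H(A|B) = 0.9544 - 0.0000 = 0.9544 bits

Both sides equal 0.9544 bits, so I(A;B) = H(A) - H(A|B) ✓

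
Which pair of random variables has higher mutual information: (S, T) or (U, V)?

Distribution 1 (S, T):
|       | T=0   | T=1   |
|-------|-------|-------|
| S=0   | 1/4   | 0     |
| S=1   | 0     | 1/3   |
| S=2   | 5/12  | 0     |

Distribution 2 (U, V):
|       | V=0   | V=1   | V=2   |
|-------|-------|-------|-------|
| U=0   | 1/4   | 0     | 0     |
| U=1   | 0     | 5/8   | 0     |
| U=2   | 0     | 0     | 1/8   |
Distribution 1 (S, T):
Marginal P(S) (row sums):
  P(S=0) = 1/4 + 0 = 1/4
  P(S=1) = 0 + 1/3 = 1/3
  P(S=2) = 5/12 + 0 = 5/12
Marginal P(T) (column sums):
  P(T=0) = 1/4 + 0 + 5/12 = 2/3
  P(T=1) = 0 + 1/3 + 0 = 1/3

H(S) = -[(1/4)·log₂(1/4) + (1/3)·log₂(1/3) + (5/12)·log₂(5/12)]
  = 0.5000 + 0.5283 + 0.5263
  = 1.5546 bits
H(T) = -[(2/3)·log₂(2/3) + (1/3)·log₂(1/3)]
  = 0.3900 + 0.5283
  = 0.9183 bits
H(S,T) = -[(1/4)·log₂(1/4) + (1/3)·log₂(1/3) + (5/12)·log₂(5/12)]
  = 0.5000 + 0.5283 + 0.5263
  = 1.5546 bits

I(S;T) = H(S) + H(T) - H(S,T)
  = 1.5546 + 0.9183 - 1.5546
  = 0.9183 bits

Distribution 2 (U, V):
Marginal P(U) (row sums):
  P(U=0) = 1/4 + 0 + 0 = 1/4
  P(U=1) = 0 + 5/8 + 0 = 5/8
  P(U=2) = 0 + 0 + 1/8 = 1/8
Marginal P(V) (column sums):
  P(V=0) = 1/4 + 0 + 0 = 1/4
  P(V=1) = 0 + 5/8 + 0 = 5/8
  P(V=2) = 0 + 0 + 1/8 = 1/8

H(U) = -[(1/4)·log₂(1/4) + (5/8)·log₂(5/8) + (1/8)·log₂(1/8)]
  = 0.5000 + 0.4238 + 0.3750
  = 1.2988 bits
H(V) = -[(1/4)·log₂(1/4) + (5/8)·log₂(5/8) + (1/8)·log₂(1/8)]
  = 0.5000 + 0.4238 + 0.3750
  = 1.2988 bits
H(U,V) = -[(1/4)·log₂(1/4) + (5/8)·log₂(5/8) + (1/8)·log₂(1/8)]
  = 0.5000 + 0.4238 + 0.3750
  = 1.2988 bits

I(U;V) = H(U) + H(V) - H(U,V)
  = 1.2988 + 1.2988 - 1.2988
  = 1.2988 bits

I(U;V) = 1.2988 bits > I(S;T) = 0.9183 bits, so (U, V) has the higher mutual information (stronger dependence).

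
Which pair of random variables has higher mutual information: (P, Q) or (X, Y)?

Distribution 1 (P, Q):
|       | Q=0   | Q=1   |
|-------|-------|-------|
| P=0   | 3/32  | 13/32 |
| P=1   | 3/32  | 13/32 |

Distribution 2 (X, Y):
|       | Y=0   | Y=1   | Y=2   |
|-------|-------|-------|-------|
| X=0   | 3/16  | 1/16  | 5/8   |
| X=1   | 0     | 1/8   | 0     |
Distribution 1 (P, Q):
Marginal P(P) (row sums):
  P(P=0) = 3/32 + 13/32 = 1/2
  P(P=1) = 3/32 + 13/32 = 1/2
Marginal P(Q) (column sums):
  P(Q=0) = 3/32 + 3/32 = 3/16
  P(Q=1) = 13/32 + 13/32 = 13/16

H(P) = -[(1/2)·log₂(1/2) + (1/2)·log₂(1/2)]
  = 0.5000 + 0.5000
  = 1.0000 bits
H(Q) = -[(3/16)·log₂(3/16) + (13/16)·log₂(13/16)]
  = 0.4528 + 0.2434
  = 0.6962 bits
H(P,Q) = -[(3/32)·log₂(3/32) + (13/32)·log₂(13/32) + (3/32)·log₂(3/32) + (13/32)·log₂(13/32)]
  = 0.3202 + 0.5279 + 0.3202 + 0.5279
  = 1.6962 bits

I(P;Q) = H(P) + H(Q) - H(P,Q)
  = 1.0000 + 0.6962 - 1.6962
  = 0.0000 bits

Distribution 2 (X, Y):
Marginal P(X) (row sums):
  P(X=0) = 3/16 + 1/16 + 5/8 = 7/8
  P(X=1) = 0 + 1/8 + 0 = 1/8
Marginal P(Y) (column sums):
  P(Y=0) = 3/16 + 0 = 3/16
  P(Y=1) = 1/16 + 1/8 = 3/16
  P(Y=2) = 5/8 + 0 = 5/8

H(X) = -[(7/8)·log₂(7/8) + (1/8)·log₂(1/8)]
  = 0.1686 + 0.3750
  = 0.5436 bits
H(Y) = -[(3/16)·log₂(3/16) + (3/16)·log₂(3/16) + (5/8)·log₂(5/8)]
  = 0.4528 + 0.4528 + 0.4238
  = 1.3294 bits
H(X,Y) = -[(3/16)·log₂(3/16) + (1/16)·log₂(1/16) + (5/8)·log₂(5/8) + (1/8)·log₂(1/8)]
  = 0.4528 + 0.2500 + 0.4238 + 0.3750
  = 1.5016 bits

I(X;Y) = H(X) + H(Y) - H(X,Y)
  = 0.5436 + 1.3294 - 1.5016
  = 0.3714 bits

I(X;Y) = 0.3714 bits > I(P;Q) = 0.0000 bits, so (X, Y) has the higher mutual information (stronger dependence).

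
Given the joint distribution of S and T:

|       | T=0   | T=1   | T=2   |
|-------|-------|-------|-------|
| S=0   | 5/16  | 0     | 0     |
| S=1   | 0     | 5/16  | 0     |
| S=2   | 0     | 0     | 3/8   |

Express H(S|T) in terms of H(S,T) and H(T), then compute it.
H(S|T) = H(S,T) - H(T)

Marginal P(T) (column sums):
  P(T=0) = 5/16 + 0 + 0 = 5/16
  P(T=1) = 0 + 5/16 + 0 = 5/16
  P(T=2) = 0 + 0 + 3/8 = 3/8

H(S,T) = -[(5/16)·log₂(5/16) + (5/16)·log₂(5/16) + (3/8)·log₂(3/8)]
  = 0.5244 + 0.5244 + 0.5306
  = 1.5794 bits
H(T) = -[(5/16)·log₂(5/16) + (5/16)·log₂(5/16) + (3/8)·log₂(3/8)]
  = 0.5244 + 0.5244 + 0.5306
  = 1.5794 bits

H(S|T) = 1.5794 - 1.5794 = 0.0000 bits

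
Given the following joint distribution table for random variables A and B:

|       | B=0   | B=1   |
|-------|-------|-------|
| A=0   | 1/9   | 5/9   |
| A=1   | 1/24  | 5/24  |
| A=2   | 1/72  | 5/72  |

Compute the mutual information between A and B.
Marginal P(A) (row sums):
  P(A=0) = 1/9 + 5/9 = 2/3
  P(A=1) = 1/24 + 5/24 = 1/4
  P(A=2) = 1/72 + 5/72 = 1/12
Marginal P(B) (column sums):
  P(B=0) = 1/9 + 1/24 + 1/72 = 1/6
  P(B=1) = 5/9 + 5/24 + 5/72 = 5/6

H(A) = -[(2/3)·log₂(2/3) + (1/4)·log₂(1/4) + (1/12)·log₂(1/12)]
  = 0.3900 + 0.5000 + 0.2987
  = 1.1887 bits
H(B) = -[(1/6)·log₂(1/6) + (5/6)·log₂(5/6)]
  = 0.4308 + 0.2192
  = 0.6500 bits
H(A,B) = -[(1/9)·log₂(1/9) + (5/9)·log₂(5/9) + (1/24)·log₂(1/24) + (5/24)·log₂(5/24) + (1/72)·log₂(1/72) + (5/72)·log₂(5/72)]
  = 0.3522 + 0.4711 + 0.1910 + 0.4715 + 0.0857 + 0.2672
  = 1.8387 bits

I(A;B) = H(A) + H(B) - H(A,B)
  = 1.1887 + 0.6500 - 1.8387
  = 0.0000 bits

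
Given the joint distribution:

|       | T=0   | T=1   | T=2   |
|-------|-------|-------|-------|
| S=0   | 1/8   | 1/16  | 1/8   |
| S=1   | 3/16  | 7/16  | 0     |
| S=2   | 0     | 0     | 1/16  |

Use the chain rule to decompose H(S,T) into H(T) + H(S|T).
By the chain rule: H(S,T) = H(T) + H(S|T)

Marginal P(T) (column sums):
  P(T=0) = 1/8 + 3/16 + 0 = 5/16
  P(T=1) = 1/16 + 7/16 + 0 = 1/2
  P(T=2) = 1/8 + 0 + 1/16 = 3/16
H(T) = -[(5/16)·log₂(5/16) + (1/2)·log₂(1/2) + (3/16)·log₂(3/16)]
  = 0.5244 + 0.5000 + 0.4528
  = 1.4772 bits
H(S|T) = -Σ P(S,T)·log₂ P(S|T), where P(S|T) = P(S,T) / P(T)
  (cells with P(S,T) = 0 contribute 0)
  (S=0,T=0): P(S|T) = (1/8)/(5/16) = 2/5;  -(1/8)·log₂(2/5) = 0.1652
  (S=0,T=1): P(S|T) = (1/16)/(1/2) = 1/8;  -(1/16)·log₂(1/8) = 0.1875
  (S=0,T=2): P(S|T) = (1/8)/(3/16) = 2/3;  -(1/8)·log₂(2/3) = 0.0731
  (S=1,T=0): P(S|T) = (3/16)/(5/16) = 3/5;  -(3/16)·log₂(3/5) = 0.1382
  (S=1,T=1): P(S|T) = (7/16)/(1/2) = 7/8;  -(7/16)·log₂(7/8) = 0.0843
  (S=2,T=2): P(S|T) = (1/16)/(3/16) = 1/3;  -(1/16)·log₂(1/3) = 0.0991
H(S|T) = 0.1652 + 0.1875 + 0.0731 + 0.1382 + 0.0843 + 0.0991
  = 0.7474 bits

H(S,T) = H(T) + H(S|T) = 1.4772 + 0.7474 = 2.2246 bits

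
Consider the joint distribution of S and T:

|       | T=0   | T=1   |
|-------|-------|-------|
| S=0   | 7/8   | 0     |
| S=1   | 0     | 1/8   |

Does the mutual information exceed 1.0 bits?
Marginal P(S) (row sums):
  P(S=0) = 7/8 + 0 = 7/8
  P(S=1) = 0 + 1/8 = 1/8
Marginal P(T) (column sums):
  P(T=0) = 7/8 + 0 = 7/8
  P(T=1) = 0 + 1/8 = 1/8

H(S) = -[(7/8)·log₂(7/8) + (1/8)·log₂(1/8)]
  = 0.1686 + 0.3750
  = 0.5436 bits
H(T) = -[(7/8)·log₂(7/8) + (1/8)·log₂(1/8)]
  = 0.1686 + 0.3750
  = 0.5436 bits
H(S,T) = -[(7/8)·log₂(7/8) + (1/8)·log₂(1/8)]
  = 0.1686 + 0.3750
  = 0.5436 bits

I(S;T) = H(S) + H(T) - H(S,T)
  = 0.5436 + 0.5436 - 0.5436
  = 0.5436 bits

No. I(S;T) = 0.5436 bits, which is ≤ 1.0 bits.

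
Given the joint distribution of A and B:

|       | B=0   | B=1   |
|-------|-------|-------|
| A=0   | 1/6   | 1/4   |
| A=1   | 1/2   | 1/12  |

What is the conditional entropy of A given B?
Marginal P(B) (column sums):
  P(B=0) = 1/6 + 1/2 = 2/3
  P(B=1) = 1/4 + 1/12 = 1/3

H(A|B) = -Σ P(A,B)·log₂ P(A|B), where P(A|B) = P(A,B) / P(B)
  (A=0,B=0): P(A|B) = (1/6)/(2/3) = 1/4;  -(1/6)·log₂(1/4) = 0.3333
  (A=0,B=1): P(A|B) = (1/4)/(1/3) = 3/4;  -(1/4)·log₂(3/4) = 0.1038
  (A=1,B=0): P(A|B) = (1/2)/(2/3) = 3/4;  -(1/2)·log₂(3/4) = 0.2075
  (A=1,B=1): P(A|B) = (1/12)/(1/3) = 1/4;  -(1/12)·log₂(1/4) = 0.1667
H(A|B) = 0.3333 + 0.1038 + 0.2075 + 0.1667
  = 0.8113 bits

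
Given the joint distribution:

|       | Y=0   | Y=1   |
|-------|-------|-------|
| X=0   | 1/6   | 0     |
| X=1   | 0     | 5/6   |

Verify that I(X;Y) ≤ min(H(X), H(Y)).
Marginal P(X) (row sums):
  P(X=0) = 1/6 + 0 = 1/6
  P(X=1) = 0 + 5/6 = 5/6
Marginal P(Y) (column sums):
  P(Y=0) = 1/6 + 0 = 1/6
  P(Y=1) = 0 + 5/6 = 5/6

H(X) = -[(1/6)·log₂(1/6) + (5/6)·log₂(5/6)]
  = 0.4308 + 0.2192
  = 0.6500 bits
H(Y) = -[(1/6)·log₂(1/6) + (5/6)·log₂(5/6)]
  = 0.4308 + 0.2192
  = 0.6500 bits
H(X,Y) = -[(1/6)·log₂(1/6) + (5/6)·log₂(5/6)]
  = 0.4308 + 0.2192
  = 0.6500 bits

I(X;Y) = H(X) + H(Y) - H(X,Y)
  = 0.6500 + 0.6500 - 0.6500
  = 0.6500 bits

min(H(X), H(Y)) = min(0.6500, 0.6500) = 0.6500 bits
Since 0.6500 ≤ 0.6500, the bound is satisfied ✓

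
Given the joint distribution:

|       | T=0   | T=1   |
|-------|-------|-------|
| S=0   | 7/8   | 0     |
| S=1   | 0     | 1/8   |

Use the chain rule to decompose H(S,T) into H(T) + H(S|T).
By the chain rule: H(S,T) = H(T) + H(S|T)

Marginal P(T) (column sums):
  P(T=0) = 7/8 + 0 = 7/8
  P(T=1) = 0 + 1/8 = 1/8
H(T) = -[(7/8)·log₂(7/8) + (1/8)·log₂(1/8)]
  = 0.1686 + 0.3750
  = 0.5436 bits
H(S|T) = -Σ P(S,T)·log₂ P(S|T), where P(S|T) = P(S,T) / P(T)
  (cells with P(S,T) = 0 contribute 0)
  (S=0,T=0): P(S|T) = (7/8)/(7/8) = 1;  -(7/8)·log₂(1) = 0.0000
  (S=1,T=1): P(S|T) = (1/8)/(1/8) = 1;  -(1/8)·log₂(1) = 0.0000
H(S|T) = 0.0000 + 0.0000
  = 0.0000 bits

H(S,T) = H(T) + H(S|T) = 0.5436 + 0.0000 = 0.5436 bits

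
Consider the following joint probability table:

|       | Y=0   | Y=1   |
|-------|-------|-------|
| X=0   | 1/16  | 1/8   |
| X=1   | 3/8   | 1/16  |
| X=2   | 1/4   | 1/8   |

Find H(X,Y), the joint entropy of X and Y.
H(X,Y) = -Σ P(X,Y) log₂ P(X,Y), summed over the non-zero cells:
H(X,Y) = -[(1/16)·log₂(1/16) + (1/8)·log₂(1/8) + (3/8)·log₂(3/8) + (1/16)·log₂(1/16) + (1/4)·log₂(1/4) + (1/8)·log₂(1/8)]
  = 0.2500 + 0.3750 + 0.5306 + 0.2500 + 0.5000 + 0.3750
  = 2.2806 bits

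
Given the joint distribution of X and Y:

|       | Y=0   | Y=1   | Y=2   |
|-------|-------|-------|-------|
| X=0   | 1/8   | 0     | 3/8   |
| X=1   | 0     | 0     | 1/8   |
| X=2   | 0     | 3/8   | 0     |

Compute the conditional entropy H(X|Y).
Marginal P(Y) (column sums):
  P(Y=0) = 1/8 + 0 + 0 = 1/8
  P(Y=1) = 0 + 0 + 3/8 = 3/8
  P(Y=2) = 3/8 + 1/8 + 0 = 1/2

H(X|Y) = -Σ P(X,Y)·log₂ P(X|Y), where P(X|Y) = P(X,Y) / P(Y)
  (cells with P(X,Y) = 0 contribute 0)
  (X=0,Y=0): P(X|Y) = (1/8)/(1/8) = 1;  -(1/8)·log₂(1) = 0.0000
  (X=0,Y=2): P(X|Y) = (3/8)/(1/2) = 3/4;  -(3/8)·log₂(3/4) = 0.1556
  (X=1,Y=2): P(X|Y) = (1/8)/(1/2) = 1/4;  -(1/8)·log₂(1/4) = 0.2500
  (X=2,Y=1): P(X|Y) = (3/8)/(3/8) = 1;  -(3/8)·log₂(1) = 0.0000
H(X|Y) = 0.0000 + 0.1556 + 0.2500 + 0.0000
  = 0.4056 bits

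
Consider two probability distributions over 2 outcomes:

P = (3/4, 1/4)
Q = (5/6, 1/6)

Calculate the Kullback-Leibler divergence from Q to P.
D(P||Q) = Σ P(i) log₂(P(i)/Q(i))
  i=0: (3/4) × log₂((3/4)/(5/6)) = (3/4) × log₂(9/10) = -0.1140
  i=1: (1/4) × log₂((1/4)/(1/6)) = (1/4) × log₂(3/2) = 0.1462
D(P||Q) = -0.1140 + 0.1462
  = 0.0322 bits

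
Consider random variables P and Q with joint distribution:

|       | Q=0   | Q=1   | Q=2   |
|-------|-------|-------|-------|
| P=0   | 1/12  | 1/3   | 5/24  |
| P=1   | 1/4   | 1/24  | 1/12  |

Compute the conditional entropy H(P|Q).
Marginal P(Q) (column sums):
  P(Q=0) = 1/12 + 1/4 = 1/3
  P(Q=1) = 1/3 + 1/24 = 3/8
  P(Q=2) = 5/24 + 1/12 = 7/24

H(P|Q) = -Σ P(P,Q)·log₂ P(P|Q), where P(P|Q) = P(P,Q) / P(Q)
  (P=0,Q=0): P(P|Q) = (1/12)/(1/3) = 1/4;  -(1/12)·log₂(1/4) = 0.1667
  (P=0,Q=1): P(P|Q) = (1/3)/(3/8) = 8/9;  -(1/3)·log₂(8/9) = 0.0566
  (P=0,Q=2): P(P|Q) = (5/24)/(7/24) = 5/7;  -(5/24)·log₂(5/7) = 0.1011
  (P=1,Q=0): P(P|Q) = (1/4)/(1/3) = 3/4;  -(1/4)·log₂(3/4) = 0.1038
  (P=1,Q=1): P(P|Q) = (1/24)/(3/8) = 1/9;  -(1/24)·log₂(1/9) = 0.1321
  (P=1,Q=2): P(P|Q) = (1/12)/(7/24) = 2/7;  -(1/12)·log₂(2/7) = 0.1506
H(P|Q) = 0.1667 + 0.0566 + 0.1011 + 0.1038 + 0.1321 + 0.1506
  = 0.7109 bits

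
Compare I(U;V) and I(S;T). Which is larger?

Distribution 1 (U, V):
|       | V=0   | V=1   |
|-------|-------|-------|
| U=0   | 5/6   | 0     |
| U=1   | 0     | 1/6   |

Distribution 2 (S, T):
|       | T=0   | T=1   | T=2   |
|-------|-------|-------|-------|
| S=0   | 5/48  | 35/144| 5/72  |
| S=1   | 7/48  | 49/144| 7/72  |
Distribution 1 (U, V):
Marginal P(U) (row sums):
  P(U=0) = 5/6 + 0 = 5/6
  P(U=1) = 0 + 1/6 = 1/6
Marginal P(V) (column sums):
  P(V=0) = 5/6 + 0 = 5/6
  P(V=1) = 0 + 1/6 = 1/6

H(U) = -[(5/6)·log₂(5/6) + (1/6)·log₂(1/6)]
  = 0.2192 + 0.4308
  = 0.6500 bits
H(V) = -[(5/6)·log₂(5/6) + (1/6)·log₂(1/6)]
  = 0.2192 + 0.4308
  = 0.6500 bits
H(U,V) = -[(5/6)·log₂(5/6) + (1/6)·log₂(1/6)]
  = 0.2192 + 0.4308
  = 0.6500 bits

I(U;V) = H(U) + H(V) - H(U,V)
  = 0.6500 + 0.6500 - 0.6500
  = 0.6500 bits

Distribution 2 (S, T):
Marginal P(S) (row sums):
  P(S=0) = 5/48 + 35/144 + 5/72 = 5/12
  P(S=1) = 7/48 + 49/144 + 7/72 = 7/12
Marginal P(T) (column sums):
  P(T=0) = 5/48 + 7/48 = 1/4
  P(T=1) = 35/144 + 49/144 = 7/12
  P(T=2) = 5/72 + 7/72 = 1/6

H(S) = -[(5/12)·log₂(5/12) + (7/12)·log₂(7/12)]
  = 0.5263 + 0.4536
  = 0.9799 bits
H(T) = -[(1/4)·log₂(1/4) + (7/12)·log₂(7/12) + (1/6)·log₂(1/6)]
  = 0.5000 + 0.4536 + 0.4308
  = 1.3844 bits
H(S,T) = -[(5/48)·log₂(5/48) + (35/144)·log₂(35/144) + (5/72)·log₂(5/72) + (7/48)·log₂(7/48) + (49/144)·log₂(49/144) + (7/72)·log₂(7/72)]
  = 0.3399 + 0.4960 + 0.2672 + 0.4051 + 0.5292 + 0.3269
  = 2.3643 bits

I(S;T) = H(S) + H(T) - H(S,T)
  = 0.9799 + 1.3844 - 2.3643
  = 0.0000 bits

I(U;V) = 0.6500 bits > I(S;T) = 0.0000 bits, so (U, V) has the higher mutual information (stronger dependence).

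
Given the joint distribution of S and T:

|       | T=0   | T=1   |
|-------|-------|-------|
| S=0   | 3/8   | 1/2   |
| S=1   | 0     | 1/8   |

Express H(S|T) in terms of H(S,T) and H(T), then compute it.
H(S|T) = H(S,T) - H(T)

Marginal P(T) (column sums):
  P(T=0) = 3/8 + 0 = 3/8
  P(T=1) = 1/2 + 1/8 = 5/8

H(S,T) = -[(3/8)·log₂(3/8) + (1/2)·log₂(1/2) + (1/8)·log₂(1/8)]
  = 0.5306 + 0.5000 + 0.3750
  = 1.4056 bits
H(T) = -[(3/8)·log₂(3/8) + (5/8)·log₂(5/8)]
  = 0.5306 + 0.4238
  = 0.9544 bits

H(S|T) = 1.4056 - 0.9544 = 0.4512 bits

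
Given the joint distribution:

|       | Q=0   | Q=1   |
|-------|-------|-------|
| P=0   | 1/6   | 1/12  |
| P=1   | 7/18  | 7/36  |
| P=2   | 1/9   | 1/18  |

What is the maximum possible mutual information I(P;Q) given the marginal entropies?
The upper bound on mutual information is I(P;Q) ≤ min(H(P), H(Q)).

Marginal P(P) (row sums):
  P(P=0) = 1/6 + 1/12 = 1/4
  P(P=1) = 7/18 + 7/36 = 7/12
  P(P=2) = 1/9 + 1/18 = 1/6
Marginal P(Q) (column sums):
  P(Q=0) = 1/6 + 7/18 + 1/9 = 2/3
  P(Q=1) = 1/12 + 7/36 + 1/18 = 1/3

H(P) = -[(1/4)·log₂(1/4) + (7/12)·log₂(7/12) + (1/6)·log₂(1/6)]
  = 0.5000 + 0.4536 + 0.4308
  = 1.3844 bits
H(Q) = -[(2/3)·log₂(2/3) + (1/3)·log₂(1/3)]
  = 0.3900 + 0.5283
  = 0.9183 bits

Maximum possible I(P;Q) = min(1.3844, 0.9183) = 0.9183 bits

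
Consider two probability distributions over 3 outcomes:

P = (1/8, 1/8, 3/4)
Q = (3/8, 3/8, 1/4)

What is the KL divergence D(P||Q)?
D(P||Q) = Σ P(i) log₂(P(i)/Q(i))
  i=0: (1/8) × log₂((1/8)/(3/8)) = (1/8) × log₂(1/3) = -0.1981
  i=1: (1/8) × log₂((1/8)/(3/8)) = (1/8) × log₂(1/3) = -0.1981
  i=2: (3/4) × log₂((3/4)/(1/4)) = (3/4) × log₂(3) = 1.1887
D(P||Q) = -0.1981 - 0.1981 + 1.1887
  = 0.7925 bits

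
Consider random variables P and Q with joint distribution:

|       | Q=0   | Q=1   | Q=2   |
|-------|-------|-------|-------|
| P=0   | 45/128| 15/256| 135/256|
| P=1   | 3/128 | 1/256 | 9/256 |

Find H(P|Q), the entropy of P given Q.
Marginal P(Q) (column sums):
  P(Q=0) = 45/128 + 3/128 = 3/8
  P(Q=1) = 15/256 + 1/256 = 1/16
  P(Q=2) = 135/256 + 9/256 = 9/16

H(P|Q) = -Σ P(P,Q)·log₂ P(P|Q), where P(P|Q) = P(P,Q) / P(Q)
  (P=0,Q=0): P(P|Q) = (45/128)/(3/8) = 15/16;  -(45/128)·log₂(15/16) = 0.0327
  (P=0,Q=1): P(P|Q) = (15/256)/(1/16) = 15/16;  -(15/256)·log₂(15/16) = 0.0055
  (P=0,Q=2): P(P|Q) = (135/256)/(9/16) = 15/16;  -(135/256)·log₂(15/16) = 0.0491
  (P=1,Q=0): P(P|Q) = (3/128)/(3/8) = 1/16;  -(3/128)·log₂(1/16) = 0.0938
  (P=1,Q=1): P(P|Q) = (1/256)/(1/16) = 1/16;  -(1/256)·log₂(1/16) = 0.0156
  (P=1,Q=2): P(P|Q) = (9/256)/(9/16) = 1/16;  -(9/256)·log₂(1/16) = 0.1406
H(P|Q) = 0.0327 + 0.0055 + 0.0491 + 0.0938 + 0.0156 + 0.1406
  = 0.3373 bits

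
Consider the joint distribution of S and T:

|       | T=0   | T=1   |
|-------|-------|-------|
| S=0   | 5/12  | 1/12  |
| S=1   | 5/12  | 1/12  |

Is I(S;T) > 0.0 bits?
Marginal P(S) (row sums):
  P(S=0) = 5/12 + 1/12 = 1/2
  P(S=1) = 5/12 + 1/12 = 1/2
Marginal P(T) (column sums):
  P(T=0) = 5/12 + 5/12 = 5/6
  P(T=1) = 1/12 + 1/12 = 1/6

H(S) = -[(1/2)·log₂(1/2) + (1/2)·log₂(1/2)]
  = 0.5000 + 0.5000
  = 1.0000 bits
H(T) = -[(5/6)·log₂(5/6) + (1/6)·log₂(1/6)]
  = 0.2192 + 0.4308
  = 0.6500 bits
H(S,T) = -[(5/12)·log₂(5/12) + (1/12)·log₂(1/12) + (5/12)·log₂(5/12) + (1/12)·log₂(1/12)]
  = 0.5263 + 0.2987 + 0.5263 + 0.2987
  = 1.6500 bits

I(S;T) = H(S) + H(T) - H(S,T)
  = 1.0000 + 0.6500 - 1.6500
  = 0.0000 bits

No. I(S;T) = 0.0000 bits, which is ≤ 0.0 bits.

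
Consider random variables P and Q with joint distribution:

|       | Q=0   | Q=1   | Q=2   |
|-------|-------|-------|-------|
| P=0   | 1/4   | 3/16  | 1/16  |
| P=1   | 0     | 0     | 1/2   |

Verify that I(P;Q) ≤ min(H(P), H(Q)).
Marginal P(P) (row sums):
  P(P=0) = 1/4 + 3/16 + 1/16 = 1/2
  P(P=1) = 0 + 0 + 1/2 = 1/2
Marginal P(Q) (column sums):
  P(Q=0) = 1/4 + 0 = 1/4
  P(Q=1) = 3/16 + 0 = 3/16
  P(Q=2) = 1/16 + 1/2 = 9/16

H(P) = -[(1/2)·log₂(1/2) + (1/2)·log₂(1/2)]
  = 0.5000 + 0.5000
  = 1.0000 bits
H(Q) = -[(1/4)·log₂(1/4) + (3/16)·log₂(3/16) + (9/16)·log₂(9/16)]
  = 0.5000 + 0.4528 + 0.4669
  = 1.4197 bits
H(P,Q) = -[(1/4)·log₂(1/4) + (3/16)·log₂(3/16) + (1/16)·log₂(1/16) + (1/2)·log₂(1/2)]
  = 0.5000 + 0.4528 + 0.2500 + 0.5000
  = 1.7028 bits

I(P;Q) = H(P) + H(Q) - H(P,Q)
  = 1.0000 + 1.4197 - 1.7028
  = 0.7169 bits

min(H(P), H(Q)) = min(1.0000, 1.4197) = 1.0000 bits
Since 0.7169 ≤ 1.0000, the bound is satisfied ✓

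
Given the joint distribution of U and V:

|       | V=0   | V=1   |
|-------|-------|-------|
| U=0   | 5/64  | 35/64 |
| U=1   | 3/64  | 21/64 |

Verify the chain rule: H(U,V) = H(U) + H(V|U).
Left side:
H(U,V) = -[(5/64)·log₂(5/64) + (35/64)·log₂(35/64) + (3/64)·log₂(3/64) + (21/64)·log₂(21/64)]
  = 0.2873 + 0.4762 + 0.2070 + 0.5275
  = 1.4980 bits

Right side:
Marginal P(U) (row sums):
  P(U=0) = 5/64 + 35/64 = 5/8
  P(U=1) = 3/64 + 21/64 = 3/8
H(U) = -[(5/8)·log₂(5/8) + (3/8)·log₂(3/8)]
  = 0.4238 + 0.5306
  = 0.9544 bits
H(V|U) = -Σ P(U,V)·log₂ P(V|U), where P(V|U) = P(U,V) / P(U)
  (U=0,V=0): P(V|U) = (5/64)/(5/8) = 1/8;  -(5/64)·log₂(1/8) = 0.2344
  (U=0,V=1): P(V|U) = (35/64)/(5/8) = 7/8;  -(35/64)·log₂(7/8) = 0.1054
  (U=1,V=0): P(V|U) = (3/64)/(3/8) = 1/8;  -(3/64)·log₂(1/8) = 0.1406
  (U=1,V=1): P(V|U) = (21/64)/(3/8) = 7/8;  -(21/64)·log₂(7/8) = 0.0632
H(V|U) = 0.2344 + 0.1054 + 0.1406 + 0.0632
  = 0.5436 bits
H(U) + H(V|U) = 0.9544 + 0.5436 = 1.4980 bits

Both sides equal 1.4980 bits, so the chain rule holds ✓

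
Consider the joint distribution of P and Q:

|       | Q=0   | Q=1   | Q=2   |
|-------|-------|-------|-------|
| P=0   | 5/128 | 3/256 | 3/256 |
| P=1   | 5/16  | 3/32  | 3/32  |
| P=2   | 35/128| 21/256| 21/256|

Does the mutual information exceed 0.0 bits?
Marginal P(P) (row sums):
  P(P=0) = 5/128 + 3/256 + 3/256 = 1/16
  P(P=1) = 5/16 + 3/32 + 3/32 = 1/2
  P(P=2) = 35/128 + 21/256 + 21/256 = 7/16
Marginal P(Q) (column sums):
  P(Q=0) = 5/128 + 5/16 + 35/128 = 5/8
  P(Q=1) = 3/256 + 3/32 + 21/256 = 3/16
  P(Q=2) = 3/256 + 3/32 + 21/256 = 3/16

H(P) = -[(1/16)·log₂(1/16) + (1/2)·log₂(1/2) + (7/16)·log₂(7/16)]
  = 0.2500 + 0.5000 + 0.5218
  = 1.2718 bits
H(Q) = -[(5/8)·log₂(5/8) + (3/16)·log₂(3/16) + (3/16)·log₂(3/16)]
  = 0.4238 + 0.4528 + 0.4528
  = 1.3294 bits
H(P,Q) = -[(5/128)·log₂(5/128) + (3/256)·log₂(3/256) + (3/256)·log₂(3/256) + (5/16)·log₂(5/16) + (3/32)·log₂(3/32) + (3/32)·log₂(3/32) + (35/128)·log₂(35/128) + (21/256)·log₂(21/256) + (21/256)·log₂(21/256)]
  = 0.1827 + 0.0752 + 0.0752 + 0.5244 + 0.3202 + 0.3202 + 0.5115 + 0.2959 + 0.2959
  = 2.6012 bits

I(P;Q) = H(P) + H(Q) - H(P,Q)
  = 1.2718 + 1.3294 - 2.6012
  = 0.0000 bits

No. I(P;Q) = 0.0000 bits, which is ≤ 0.0 bits.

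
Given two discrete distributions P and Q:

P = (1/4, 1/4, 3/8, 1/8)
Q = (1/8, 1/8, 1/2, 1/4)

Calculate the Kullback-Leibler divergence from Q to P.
D(P||Q) = Σ P(i) log₂(P(i)/Q(i))
  i=0: (1/4) × log₂((1/4)/(1/8)) = (1/4) × log₂(2) = 0.2500
  i=1: (1/4) × log₂((1/4)/(1/8)) = (1/4) × log₂(2) = 0.2500
  i=2: (3/8) × log₂((3/8)/(1/2)) = (3/8) × log₂(3/4) = -0.1556
  i=3: (1/8) × log₂((1/8)/(1/4)) = (1/8) × log₂(1/2) = -0.1250
D(P||Q) = 0.2500 + 0.2500 - 0.1556 - 0.1250
  = 0.2194 bits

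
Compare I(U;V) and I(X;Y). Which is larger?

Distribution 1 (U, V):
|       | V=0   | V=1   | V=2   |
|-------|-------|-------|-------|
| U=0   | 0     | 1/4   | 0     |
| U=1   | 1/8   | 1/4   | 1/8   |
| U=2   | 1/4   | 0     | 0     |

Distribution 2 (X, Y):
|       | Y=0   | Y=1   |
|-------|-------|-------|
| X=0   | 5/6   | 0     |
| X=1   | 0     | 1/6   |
Distribution 1 (U, V):
Marginal P(U) (row sums):
  P(U=0) = 0 + 1/4 + 0 = 1/4
  P(U=1) = 1/8 + 1/4 + 1/8 = 1/2
  P(U=2) = 1/4 + 0 + 0 = 1/4
Marginal P(V) (column sums):
  P(V=0) = 0 + 1/8 + 1/4 = 3/8
  P(V=1) = 1/4 + 1/4 + 0 = 1/2
  P(V=2) = 0 + 1/8 + 0 = 1/8

H(U) = -[(1/4)·log₂(1/4) + (1/2)·log₂(1/2) + (1/4)·log₂(1/4)]
  = 0.5000 + 0.5000 + 0.5000
  = 1.5000 bits
H(V) = -[(3/8)·log₂(3/8) + (1/2)·log₂(1/2) + (1/8)·log₂(1/8)]
  = 0.5306 + 0.5000 + 0.3750
  = 1.4056 bits
H(U,V) = -[(1/4)·log₂(1/4) + (1/8)·log₂(1/8) + (1/4)·log₂(1/4) + (1/8)·log₂(1/8) + (1/4)·log₂(1/4)]
  = 0.5000 + 0.3750 + 0.5000 + 0.3750 + 0.5000
  = 2.2500 bits

I(U;V) = H(U) + H(V) - H(U,V)
  = 1.5000 + 1.4056 - 2.2500
  = 0.6556 bits

Distribution 2 (X, Y):
Marginal P(X) (row sums):
  P(X=0) = 5/6 + 0 = 5/6
  P(X=1) = 0 + 1/6 = 1/6
Marginal P(Y) (column sums):
  P(Y=0) = 5/6 + 0 = 5/6
  P(Y=1) = 0 + 1/6 = 1/6

H(X) = -[(5/6)·log₂(5/6) + (1/6)·log₂(1/6)]
  = 0.2192 + 0.4308
  = 0.6500 bits
H(Y) = -[(5/6)·log₂(5/6) + (1/6)·log₂(1/6)]
  = 0.2192 + 0.4308
  = 0.6500 bits
H(X,Y) = -[(5/6)·log₂(5/6) + (1/6)·log₂(1/6)]
  = 0.2192 + 0.4308
  = 0.6500 bits

I(X;Y) = H(X) + H(Y) - H(X,Y)
  = 0.6500 + 0.6500 - 0.6500
  = 0.6500 bits

I(U;V) = 0.6556 bits > I(X;Y) = 0.6500 bits, so (U, V) has the higher mutual information (stronger dependence).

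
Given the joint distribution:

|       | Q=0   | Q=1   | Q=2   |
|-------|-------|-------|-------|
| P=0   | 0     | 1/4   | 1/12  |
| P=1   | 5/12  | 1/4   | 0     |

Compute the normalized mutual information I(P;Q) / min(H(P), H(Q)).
Marginal P(P) (row sums):
  P(P=0) = 0 + 1/4 + 1/12 = 1/3
  P(P=1) = 5/12 + 1/4 + 0 = 2/3
Marginal P(Q) (column sums):
  P(Q=0) = 0 + 5/12 = 5/12
  P(Q=1) = 1/4 + 1/4 = 1/2
  P(Q=2) = 1/12 + 0 = 1/12

H(P) = -[(1/3)·log₂(1/3) + (2/3)·log₂(2/3)]
  = 0.5283 + 0.3900
  = 0.9183 bits
H(Q) = -[(5/12)·log₂(5/12) + (1/2)·log₂(1/2) + (1/12)·log₂(1/12)]
  = 0.5263 + 0.5000 + 0.2987
  = 1.3250 bits
H(P,Q) = -[(1/4)·log₂(1/4) + (1/12)·log₂(1/12) + (5/12)·log₂(5/12) + (1/4)·log₂(1/4)]
  = 0.5000 + 0.2987 + 0.5263 + 0.5000
  = 1.8250 bits

I(P;Q) = H(P) + H(Q) - H(P,Q)
  = 0.9183 + 1.3250 - 1.8250
  = 0.4183 bits

min(H(P), H(Q)) = min(0.9183, 1.3250) = 0.9183 bits
Normalized MI = 0.4183 / 0.9183 = 0.4555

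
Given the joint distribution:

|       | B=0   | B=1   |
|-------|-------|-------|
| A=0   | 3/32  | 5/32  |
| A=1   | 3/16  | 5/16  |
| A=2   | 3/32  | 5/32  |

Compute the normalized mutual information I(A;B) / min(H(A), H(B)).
Marginal P(A) (row sums):
  P(A=0) = 3/32 + 5/32 = 1/4
  P(A=1) = 3/16 + 5/16 = 1/2
  P(A=2) = 3/32 + 5/32 = 1/4
Marginal P(B) (column sums):
  P(B=0) = 3/32 + 3/16 + 3/32 = 3/8
  P(B=1) = 5/32 + 5/16 + 5/32 = 5/8

H(A) = -[(1/4)·log₂(1/4) + (1/2)·log₂(1/2) + (1/4)·log₂(1/4)]
  = 0.5000 + 0.5000 + 0.5000
  = 1.5000 bits
H(B) = -[(3/8)·log₂(3/8) + (5/8)·log₂(5/8)]
  = 0.5306 + 0.4238
  = 0.9544 bits
H(A,B) = -[(3/32)·log₂(3/32) + (5/32)·log₂(5/32) + (3/16)·log₂(3/16) + (5/16)·log₂(5/16) + (3/32)·log₂(3/32) + (5/32)·log₂(5/32)]
  = 0.3202 + 0.4184 + 0.4528 + 0.5244 + 0.3202 + 0.4184
  = 2.4544 bits

I(A;B) = H(A) + H(B) - H(A,B)
  = 1.5000 + 0.9544 - 2.4544
  = 0.0000 bits

min(H(A), H(B)) = min(1.5000, 0.9544) = 0.9544 bits
Normalized MI = 0.0000 / 0.9544 = 0.0000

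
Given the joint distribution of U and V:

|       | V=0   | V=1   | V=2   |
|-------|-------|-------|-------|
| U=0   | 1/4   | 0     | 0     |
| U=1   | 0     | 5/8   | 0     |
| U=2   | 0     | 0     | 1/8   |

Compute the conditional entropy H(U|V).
Marginal P(V) (column sums):
  P(V=0) = 1/4 + 0 + 0 = 1/4
  P(V=1) = 0 + 5/8 + 0 = 5/8
  P(V=2) = 0 + 0 + 1/8 = 1/8

H(U|V) = -Σ P(U,V)·log₂ P(U|V), where P(U|V) = P(U,V) / P(V)
  (cells with P(U,V) = 0 contribute 0)
  (U=0,V=0): P(U|V) = (1/4)/(1/4) = 1;  -(1/4)·log₂(1) = 0.0000
  (U=1,V=1): P(U|V) = (5/8)/(5/8) = 1;  -(5/8)·log₂(1) = 0.0000
  (U=2,V=2): P(U|V) = (1/8)/(1/8) = 1;  -(1/8)·log₂(1) = 0.0000
H(U|V) = 0.0000 + 0.0000 + 0.0000
  = 0.0000 bits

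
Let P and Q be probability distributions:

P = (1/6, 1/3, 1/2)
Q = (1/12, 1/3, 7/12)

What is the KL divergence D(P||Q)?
D(P||Q) = Σ P(i) log₂(P(i)/Q(i))
  i=0: (1/6) × log₂((1/6)/(1/12)) = (1/6) × log₂(2) = 0.1667
  i=1: (1/3) × log₂((1/3)/(1/3)) = (1/3) × log₂(1) = 0.0000
  i=2: (1/2) × log₂((1/2)/(7/12)) = (1/2) × log₂(6/7) = -0.1112
D(P||Q) = 0.1667 + 0.0000 - 0.1112
  = 0.0555 bits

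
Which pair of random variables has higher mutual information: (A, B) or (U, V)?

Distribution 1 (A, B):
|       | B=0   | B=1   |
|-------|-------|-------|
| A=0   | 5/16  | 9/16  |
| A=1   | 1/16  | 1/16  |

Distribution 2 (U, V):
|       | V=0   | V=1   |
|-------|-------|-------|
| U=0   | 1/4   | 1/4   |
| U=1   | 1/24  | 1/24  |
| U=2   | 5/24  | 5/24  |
Distribution 1 (A, B):
Marginal P(A) (row sums):
  P(A=0) = 5/16 + 9/16 = 7/8
  P(A=1) = 1/16 + 1/16 = 1/8
Marginal P(B) (column sums):
  P(B=0) = 5/16 + 1/16 = 3/8
  P(B=1) = 9/16 + 1/16 = 5/8

H(A) = -[(7/8)·log₂(7/8) + (1/8)·log₂(1/8)]
  = 0.1686 + 0.3750
  = 0.5436 bits
H(B) = -[(3/8)·log₂(3/8) + (5/8)·log₂(5/8)]
  = 0.5306 + 0.4238
  = 0.9544 bits
H(A,B) = -[(5/16)·log₂(5/16) + (9/16)·log₂(9/16) + (1/16)·log₂(1/16) + (1/16)·log₂(1/16)]
  = 0.5244 + 0.4669 + 0.2500 + 0.2500
  = 1.4913 bits

I(A;B) = H(A) + H(B) - H(A,B)
  = 0.5436 + 0.9544 - 1.4913
  = 0.0067 bits

Distribution 2 (U, V):
Marginal P(U) (row sums):
  P(U=0) = 1/4 + 1/4 = 1/2
  P(U=1) = 1/24 + 1/24 = 1/12
  P(U=2) = 5/24 + 5/24 = 5/12
Marginal P(V) (column sums):
  P(V=0) = 1/4 + 1/24 + 5/24 = 1/2
  P(V=1) = 1/4 + 1/24 + 5/24 = 1/2

H(U) = -[(1/2)·log₂(1/2) + (1/12)·log₂(1/12) + (5/12)·log₂(5/12)]
  = 0.5000 + 0.2987 + 0.5263
  = 1.3250 bits
H(V) = -[(1/2)·log₂(1/2) + (1/2)·log₂(1/2)]
  = 0.5000 + 0.5000
  = 1.0000 bits
H(U,V) = -[(1/4)·log₂(1/4) + (1/4)·log₂(1/4) + (1/24)·log₂(1/24) + (1/24)·log₂(1/24) + (5/24)·log₂(5/24) + (5/24)·log₂(5/24)]
  = 0.5000 + 0.5000 + 0.1910 + 0.1910 + 0.4715 + 0.4715
  = 2.3250 bits

I(U;V) = H(U) + H(V) - H(U,V)
  = 1.3250 + 1.0000 - 2.3250
  = 0.0000 bits

I(A;B) = 0.0067 bits > I(U;V) = 0.0000 bits, so (A, B) has the higher mutual information (stronger dependence).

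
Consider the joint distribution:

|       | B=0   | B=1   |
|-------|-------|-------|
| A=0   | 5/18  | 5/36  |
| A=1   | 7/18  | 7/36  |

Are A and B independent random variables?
Marginal P(A) (row sums):
  P(A=0) = 5/18 + 5/36 = 5/12
  P(A=1) = 7/18 + 7/36 = 7/12
Marginal P(B) (column sums):
  P(B=0) = 5/18 + 7/18 = 2/3
  P(B=1) = 5/36 + 7/36 = 1/3

A and B are independent iff P(A=i,B=j) = P(A=i)·P(B=j) for every cell.
  P(A=0)·P(B=0) = 5/12 × 2/3 = 5/18 = P(A=0,B=0) ✓
  P(A=0)·P(B=1) = 5/12 × 1/3 = 5/36 = P(A=0,B=1) ✓
  P(A=1)·P(B=0) = 7/12 × 2/3 = 7/18 = P(A=1,B=0) ✓
  P(A=1)·P(B=1) = 7/12 × 1/3 = 7/36 = P(A=1,B=1) ✓

Yes, A and B are independent: every cell factors, so I(A;B) = 0 bits.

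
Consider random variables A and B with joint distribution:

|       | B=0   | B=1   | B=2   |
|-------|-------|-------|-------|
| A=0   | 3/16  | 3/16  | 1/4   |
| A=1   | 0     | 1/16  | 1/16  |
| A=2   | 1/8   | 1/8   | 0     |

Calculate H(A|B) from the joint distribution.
Marginal P(B) (column sums):
  P(B=0) = 3/16 + 0 + 1/8 = 5/16
  P(B=1) = 3/16 + 1/16 + 1/8 = 3/8
  P(B=2) = 1/4 + 1/16 + 0 = 5/16

H(A|B) = -Σ P(A,B)·log₂ P(A|B), where P(A|B) = P(A,B) / P(B)
  (cells with P(A,B) = 0 contribute 0)
  (A=0,B=0): P(A|B) = (3/16)/(5/16) = 3/5;  -(3/16)·log₂(3/5) = 0.1382
  (A=0,B=1): P(A|B) = (3/16)/(3/8) = 1/2;  -(3/16)·log₂(1/2) = 0.1875
  (A=0,B=2): P(A|B) = (1/4)/(5/16) = 4/5;  -(1/4)·log₂(4/5) = 0.0805
  (A=1,B=1): P(A|B) = (1/16)/(3/8) = 1/6;  -(1/16)·log₂(1/6) = 0.1616
  (A=1,B=2): P(A|B) = (1/16)/(5/16) = 1/5;  -(1/16)·log₂(1/5) = 0.1451
  (A=2,B=0): P(A|B) = (1/8)/(5/16) = 2/5;  -(1/8)·log₂(2/5) = 0.1652
  (A=2,B=1): P(A|B) = (1/8)/(3/8) = 1/3;  -(1/8)·log₂(1/3) = 0.1981
H(A|B) = 0.1382 + 0.1875 + 0.0805 + 0.1616 + 0.1451 + 0.1652 + 0.1981
  = 1.0762 bits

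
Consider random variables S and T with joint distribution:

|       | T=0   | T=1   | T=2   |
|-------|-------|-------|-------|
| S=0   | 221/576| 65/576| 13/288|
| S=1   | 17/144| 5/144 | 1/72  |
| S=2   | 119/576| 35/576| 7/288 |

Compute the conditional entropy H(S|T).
Marginal P(T) (column sums):
  P(T=0) = 221/576 + 17/144 + 119/576 = 17/24
  P(T=1) = 65/576 + 5/144 + 35/576 = 5/24
  P(T=2) = 13/288 + 1/72 + 7/288 = 1/12

H(S|T) = -Σ P(S,T)·log₂ P(S|T), where P(S|T) = P(S,T) / P(T)
  (S=0,T=0): P(S|T) = (221/576)/(17/24) = 13/24;  -(221/576)·log₂(13/24) = 0.3394
  (S=0,T=1): P(S|T) = (65/576)/(5/24) = 13/24;  -(65/576)·log₂(13/24) = 0.0998
  (S=0,T=2): P(S|T) = (13/288)/(1/12) = 13/24;  -(13/288)·log₂(13/24) = 0.0399
  (S=1,T=0): P(S|T) = (17/144)/(17/24) = 1/6;  -(17/144)·log₂(1/6) = 0.3052
  (S=1,T=1): P(S|T) = (5/144)/(5/24) = 1/6;  -(5/144)·log₂(1/6) = 0.0898
  (S=1,T=2): P(S|T) = (1/72)/(1/12) = 1/6;  -(1/72)·log₂(1/6) = 0.0359
  (S=2,T=0): P(S|T) = (119/576)/(17/24) = 7/24;  -(119/576)·log₂(7/24) = 0.3672
  (S=2,T=1): P(S|T) = (35/576)/(5/24) = 7/24;  -(35/576)·log₂(7/24) = 0.1080
  (S=2,T=2): P(S|T) = (7/288)/(1/12) = 7/24;  -(7/288)·log₂(7/24) = 0.0432
H(S|T) = 0.3394 + 0.0998 + 0.0399 + 0.3052 + 0.0898 + 0.0359 + 0.3672 + 0.1080 + 0.0432
  = 1.4284 bits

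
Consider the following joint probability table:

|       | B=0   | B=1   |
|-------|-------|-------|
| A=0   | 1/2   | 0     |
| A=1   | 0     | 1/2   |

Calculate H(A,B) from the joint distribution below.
H(A,B) = -Σ P(A,B) log₂ P(A,B), summed over the non-zero cells:
H(A,B) = -[(1/2)·log₂(1/2) + (1/2)·log₂(1/2)]
  = 0.5000 + 0.5000
  = 1.0000 bits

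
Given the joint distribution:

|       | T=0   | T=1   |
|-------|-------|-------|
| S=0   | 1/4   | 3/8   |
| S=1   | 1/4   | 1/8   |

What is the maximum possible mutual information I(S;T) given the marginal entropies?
The upper bound on mutual information is I(S;T) ≤ min(H(S), H(T)).

Marginal P(S) (row sums):
  P(S=0) = 1/4 + 3/8 = 5/8
  P(S=1) = 1/4 + 1/8 = 3/8
Marginal P(T) (column sums):
  P(T=0) = 1/4 + 1/4 = 1/2
  P(T=1) = 3/8 + 1/8 = 1/2

H(S) = -[(5/8)·log₂(5/8) + (3/8)·log₂(3/8)]
  = 0.4238 + 0.5306
  = 0.9544 bits
H(T) = -[(1/2)·log₂(1/2) + (1/2)·log₂(1/2)]
  = 0.5000 + 0.5000
  = 1.0000 bits

Maximum possible I(S;T) = min(0.9544, 1.0000) = 0.9544 bits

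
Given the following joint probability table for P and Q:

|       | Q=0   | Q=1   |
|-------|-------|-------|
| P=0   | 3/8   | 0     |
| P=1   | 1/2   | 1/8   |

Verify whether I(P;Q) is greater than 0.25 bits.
Marginal P(P) (row sums):
  P(P=0) = 3/8 + 0 = 3/8
  P(P=1) = 1/2 + 1/8 = 5/8
Marginal P(Q) (column sums):
  P(Q=0) = 3/8 + 1/2 = 7/8
  P(Q=1) = 0 + 1/8 = 1/8

H(P) = -[(3/8)·log₂(3/8) + (5/8)·log₂(5/8)]
  = 0.5306 + 0.4238
  = 0.9544 bits
H(Q) = -[(7/8)·log₂(7/8) + (1/8)·log₂(1/8)]
  = 0.1686 + 0.3750
  = 0.5436 bits
H(P,Q) = -[(3/8)·log₂(3/8) + (1/2)·log₂(1/2) + (1/8)·log₂(1/8)]
  = 0.5306 + 0.5000 + 0.3750
  = 1.4056 bits

I(P;Q) = H(P) + H(Q) - H(P,Q)
  = 0.9544 + 0.5436 - 1.4056
  = 0.0924 bits

No. I(P;Q) = 0.0924 bits, which is ≤ 0.25 bits.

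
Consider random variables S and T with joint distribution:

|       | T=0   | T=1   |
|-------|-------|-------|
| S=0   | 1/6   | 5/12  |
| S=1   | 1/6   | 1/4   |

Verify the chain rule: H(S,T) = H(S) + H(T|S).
Left side:
H(S,T) = -[(1/6)·log₂(1/6) + (5/12)·log₂(5/12) + (1/6)·log₂(1/6) + (1/4)·log₂(1/4)]
  = 0.4308 + 0.5263 + 0.4308 + 0.5000
  = 1.8879 bits

Right side:
Marginal P(S) (row sums):
  P(S=0) = 1/6 + 5/12 = 7/12
  P(S=1) = 1/6 + 1/4 = 5/12
H(S) = -[(7/12)·log₂(7/12) + (5/12)·log₂(5/12)]
  = 0.4536 + 0.5263
  = 0.9799 bits
H(T|S) = -Σ P(S,T)·log₂ P(T|S), where P(T|S) = P(S,T) / P(S)
  (S=0,T=0): P(T|S) = (1/6)/(7/12) = 2/7;  -(1/6)·log₂(2/7) = 0.3012
  (S=0,T=1): P(T|S) = (5/12)/(7/12) = 5/7;  -(5/12)·log₂(5/7) = 0.2023
  (S=1,T=0): P(T|S) = (1/6)/(5/12) = 2/5;  -(1/6)·log₂(2/5) = 0.2203
  (S=1,T=1): P(T|S) = (1/4)/(5/12) = 3/5;  -(1/4)·log₂(3/5) = 0.1842
H(T|S) = 0.3012 + 0.2023 + 0.2203 + 0.1842
  = 0.9080 bits
H(S) + H(T|S) = 0.9799 + 0.9080 = 1.8879 bits

Both sides equal 1.8879 bits, so the chain rule holds ✓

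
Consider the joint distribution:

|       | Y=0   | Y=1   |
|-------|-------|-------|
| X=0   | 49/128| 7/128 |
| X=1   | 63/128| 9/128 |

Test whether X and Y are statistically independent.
Marginal P(X) (row sums):
  P(X=0) = 49/128 + 7/128 = 7/16
  P(X=1) = 63/128 + 9/128 = 9/16
Marginal P(Y) (column sums):
  P(Y=0) = 49/128 + 63/128 = 7/8
  P(Y=1) = 7/128 + 9/128 = 1/8

X and Y are independent iff P(X=i,Y=j) = P(X=i)·P(Y=j) for every cell.
  P(X=0)·P(Y=0) = 7/16 × 7/8 = 49/128 = P(X=0,Y=0) ✓
  P(X=0)·P(Y=1) = 7/16 × 1/8 = 7/128 = P(X=0,Y=1) ✓
  P(X=1)·P(Y=0) = 9/16 × 7/8 = 63/128 = P(X=1,Y=0) ✓
  P(X=1)·P(Y=1) = 9/16 × 1/8 = 9/128 = P(X=1,Y=1) ✓

Yes, X and Y are independent: every cell factors, so I(X;Y) = 0 bits.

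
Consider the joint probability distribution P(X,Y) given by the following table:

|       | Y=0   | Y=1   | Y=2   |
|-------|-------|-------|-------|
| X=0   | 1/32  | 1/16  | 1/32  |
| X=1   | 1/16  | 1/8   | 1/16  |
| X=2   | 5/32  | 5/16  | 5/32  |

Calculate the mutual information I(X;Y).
Marginal P(X) (row sums):
  P(X=0) = 1/32 + 1/16 + 1/32 = 1/8
  P(X=1) = 1/16 + 1/8 + 1/16 = 1/4
  P(X=2) = 5/32 + 5/16 + 5/32 = 5/8
Marginal P(Y) (column sums):
  P(Y=0) = 1/32 + 1/16 + 5/32 = 1/4
  P(Y=1) = 1/16 + 1/8 + 5/16 = 1/2
  P(Y=2) = 1/32 + 1/16 + 5/32 = 1/4

H(X) = -[(1/8)·log₂(1/8) + (1/4)·log₂(1/4) + (5/8)·log₂(5/8)]
  = 0.3750 + 0.5000 + 0.4238
  = 1.2988 bits
H(Y) = -[(1/4)·log₂(1/4) + (1/2)·log₂(1/2) + (1/4)·log₂(1/4)]
  = 0.5000 + 0.5000 + 0.5000
  = 1.5000 bits
H(X,Y) = -[(1/32)·log₂(1/32) + (1/16)·log₂(1/16) + (1/32)·log₂(1/32) + (1/16)·log₂(1/16) + (1/8)·log₂(1/8) + (1/16)·log₂(1/16) + (5/32)·log₂(5/32) + (5/16)·log₂(5/16) + (5/32)·log₂(5/32)]
  = 0.1563 + 0.2500 + 0.1563 + 0.2500 + 0.3750 + 0.2500 + 0.4184 + 0.5244 + 0.4184
  = 2.7988 bits

I(X;Y) = H(X) + H(Y) - H(X,Y)
  = 1.2988 + 1.5000 - 2.7988
  = 0.0000 bits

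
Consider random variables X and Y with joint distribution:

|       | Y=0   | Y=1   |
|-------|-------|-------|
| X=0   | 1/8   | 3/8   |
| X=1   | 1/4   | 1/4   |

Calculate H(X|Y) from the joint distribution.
Marginal P(Y) (column sums):
  P(Y=0) = 1/8 + 1/4 = 3/8
  P(Y=1) = 3/8 + 1/4 = 5/8

H(X|Y) = -Σ P(X,Y)·log₂ P(X|Y), where P(X|Y) = P(X,Y) / P(Y)
  (X=0,Y=0): P(X|Y) = (1/8)/(3/8) = 1/3;  -(1/8)·log₂(1/3) = 0.1981
  (X=0,Y=1): P(X|Y) = (3/8)/(5/8) = 3/5;  -(3/8)·log₂(3/5) = 0.2764
  (X=1,Y=0): P(X|Y) = (1/4)/(3/8) = 2/3;  -(1/4)·log₂(2/3) = 0.1462
  (X=1,Y=1): P(X|Y) = (1/4)/(5/8) = 2/5;  -(1/4)·log₂(2/5) = 0.3305
H(X|Y) = 0.1981 + 0.2764 + 0.1462 + 0.3305
  = 0.9512 bits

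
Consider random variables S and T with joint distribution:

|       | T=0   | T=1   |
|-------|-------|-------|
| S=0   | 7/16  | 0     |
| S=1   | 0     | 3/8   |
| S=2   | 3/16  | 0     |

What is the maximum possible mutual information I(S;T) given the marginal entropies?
The upper bound on mutual information is I(S;T) ≤ min(H(S), H(T)).

Marginal P(S) (row sums):
  P(S=0) = 7/16 + 0 = 7/16
  P(S=1) = 0 + 3/8 = 3/8
  P(S=2) = 3/16 + 0 = 3/16
Marginal P(T) (column sums):
  P(T=0) = 7/16 + 0 + 3/16 = 5/8
  P(T=1) = 0 + 3/8 + 0 = 3/8

H(S) = -[(7/16)·log₂(7/16) + (3/8)·log₂(3/8) + (3/16)·log₂(3/16)]
  = 0.5218 + 0.5306 + 0.4528
  = 1.5052 bits
H(T) = -[(5/8)·log₂(5/8) + (3/8)·log₂(3/8)]
  = 0.4238 + 0.5306
  = 0.9544 bits

Maximum possible I(S;T) = min(1.5052, 0.9544) = 0.9544 bits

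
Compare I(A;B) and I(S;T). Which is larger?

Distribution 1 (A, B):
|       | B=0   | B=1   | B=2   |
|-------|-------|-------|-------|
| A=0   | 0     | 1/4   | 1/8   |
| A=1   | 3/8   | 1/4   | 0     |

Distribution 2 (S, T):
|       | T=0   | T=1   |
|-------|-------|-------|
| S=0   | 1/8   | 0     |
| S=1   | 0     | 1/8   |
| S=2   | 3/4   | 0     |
Distribution 1 (A, B):
Marginal P(A) (row sums):
  P(A=0) = 0 + 1/4 + 1/8 = 3/8
  P(A=1) = 3/8 + 1/4 + 0 = 5/8
Marginal P(B) (column sums):
  P(B=0) = 0 + 3/8 = 3/8
  P(B=1) = 1/4 + 1/4 = 1/2
  P(B=2) = 1/8 + 0 = 1/8

H(A) = -[(3/8)·log₂(3/8) + (5/8)·log₂(5/8)]
  = 0.5306 + 0.4238
  = 0.9544 bits
H(B) = -[(3/8)·log₂(3/8) + (1/2)·log₂(1/2) + (1/8)·log₂(1/8)]
  = 0.5306 + 0.5000 + 0.3750
  = 1.4056 bits
H(A,B) = -[(1/4)·log₂(1/4) + (1/8)·log₂(1/8) + (3/8)·log₂(3/8) + (1/4)·log₂(1/4)]
  = 0.5000 + 0.3750 + 0.5306 + 0.5000
  = 1.9056 bits

I(A;B) = H(A) + H(B) - H(A,B)
  = 0.9544 + 1.4056 - 1.9056
  = 0.4544 bits

Distribution 2 (S, T):
Marginal P(S) (row sums):
  P(S=0) = 1/8 + 0 = 1/8
  P(S=1) = 0 + 1/8 = 1/8
  P(S=2) = 3/4 + 0 = 3/4
Marginal P(T) (column sums):
  P(T=0) = 1/8 + 0 + 3/4 = 7/8
  P(T=1) = 0 + 1/8 + 0 = 1/8

H(S) = -[(1/8)·log₂(1/8) + (1/8)·log₂(1/8) + (3/4)·log₂(3/4)]
  = 0.3750 + 0.3750 + 0.3113
  = 1.0613 bits
H(T) = -[(7/8)·log₂(7/8) + (1/8)·log₂(1/8)]
  = 0.1686 + 0.3750
  = 0.5436 bits
H(S,T) = -[(1/8)·log₂(1/8) + (1/8)·log₂(1/8) + (3/4)·log₂(3/4)]
  = 0.3750 + 0.3750 + 0.3113
  = 1.0613 bits

I(S;T) = H(S) + H(T) - H(S,T)
  = 1.0613 + 0.5436 - 1.0613
  = 0.5436 bits

I(S;T) = 0.5436 bits > I(A;B) = 0.4544 bits, so (S, T) has the higher mutual information (stronger dependence).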